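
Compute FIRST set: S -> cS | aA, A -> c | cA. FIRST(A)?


Per alternative of A: FIRST(c) = {c}; FIRST(cA) = {c}
FIRST(A) = {c}


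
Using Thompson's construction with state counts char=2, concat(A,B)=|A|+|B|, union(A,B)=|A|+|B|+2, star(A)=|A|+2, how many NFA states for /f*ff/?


Syntax tree has 3 char leaf(s), 0 union(s), 1 star(s)
chars contribute 3×2 = 6; each union adds +2; each star adds +2
Total: 6 + 0 + 2 = 8 states


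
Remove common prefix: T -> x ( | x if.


Common prefix: 'x'
Factored: T -> x T', T' -> ( | if


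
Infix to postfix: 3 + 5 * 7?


* has higher precedence, evaluate 5*7 first
Postfix: 3 5 7 * +


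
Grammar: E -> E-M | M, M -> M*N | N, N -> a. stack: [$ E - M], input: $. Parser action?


handle 'E-M' on top; lookahead ∈ FOLLOW(E) = {-, $}
Action: reduce (E -> E-M)


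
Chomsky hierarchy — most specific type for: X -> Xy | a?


Left-linear: every RHS is a terminal or one nonterminal followed by a terminal
Classification: Type 3 (Regular)


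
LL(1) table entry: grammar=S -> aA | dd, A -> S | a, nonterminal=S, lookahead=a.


For [S, a]: 'a' ∈ FIRST(aA)
Entry: S -> aA


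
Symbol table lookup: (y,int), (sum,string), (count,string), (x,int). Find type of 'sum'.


Lookup 'sum' → type string


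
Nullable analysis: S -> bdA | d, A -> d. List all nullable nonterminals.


A nonterminal is nullable iff some alternative derives ε (directly, or every symbol in it is nullable)
Nullable: {}


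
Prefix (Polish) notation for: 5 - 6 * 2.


'*' binds tighter: tree is (- 5 (* 6 2))
Prefix: - 5 * 6 2


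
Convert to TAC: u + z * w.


Break into single-operator statements:
t1 = z * w
t2 = u + t1


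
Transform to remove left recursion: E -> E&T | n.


Left-recursive alternatives: E&T; non-recursive: n
Introduce E': E -> nE', E' -> &TE' | ε


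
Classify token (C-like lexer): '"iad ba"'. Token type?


Pattern: double-quoted sequence
Type: STRING_LITERAL


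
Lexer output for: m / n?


Scan left to right, longest-match per lexeme
Tokens: ID(m), OP(/), ID(n)


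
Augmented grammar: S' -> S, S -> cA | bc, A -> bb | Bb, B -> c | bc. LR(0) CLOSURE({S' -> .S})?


Start: S' -> .S
For each item with dot before a nonterminal B, add B -> .γ for every B-production
Closure: [S' -> .S, S -> .cA, S -> .bc]


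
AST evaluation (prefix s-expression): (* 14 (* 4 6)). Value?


Evaluate inner: (* 4 6) = 24
Evaluate root: (* 14 24) = 336
Result: 336


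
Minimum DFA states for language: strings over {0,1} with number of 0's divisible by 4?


Track (count of 0) mod 4: states 0..3, accept at 0
Minimal DFA: 4 states


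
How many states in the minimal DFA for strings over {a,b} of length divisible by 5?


Track length mod 5: states 0..4, accept at 0
Minimal DFA: 5 states


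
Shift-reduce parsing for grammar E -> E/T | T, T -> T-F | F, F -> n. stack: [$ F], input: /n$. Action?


'F' (not preceded by T-) is the handle for T -> F
Action: reduce (T -> F)


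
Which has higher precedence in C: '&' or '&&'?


'&' is bitwise AND (level 5); '&&' is logical AND (level 2)
Higher level binds tighter
'&' has higher precedence than '&&'


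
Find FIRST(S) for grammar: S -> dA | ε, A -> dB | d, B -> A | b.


Per alternative of S: FIRST(dA) = {d}; FIRST(ε) = {ε}
FIRST(S) = {d, ε}


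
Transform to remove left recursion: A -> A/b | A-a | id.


Left-recursive alternatives: A/b, A-a; non-recursive: id
Introduce A': A -> idA', A' -> /bA' | -aA' | ε


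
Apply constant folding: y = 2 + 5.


2 + 5 = 7 at compile time
Optimized: y = 7


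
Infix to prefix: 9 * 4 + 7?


left-to-right (same/higher precedence on left): tree is (+ (* 9 4) 7)
Prefix: + * 9 4 7


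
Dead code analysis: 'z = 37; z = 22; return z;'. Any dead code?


first assignment to z is overwritten before any read
Dead: 'z = 37'


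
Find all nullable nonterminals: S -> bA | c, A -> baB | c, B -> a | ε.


A nonterminal is nullable iff some alternative derives ε (directly, or every symbol in it is nullable)
Nullable: {B}


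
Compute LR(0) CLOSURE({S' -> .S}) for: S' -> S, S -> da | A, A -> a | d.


Start: S' -> .S
For each item with dot before a nonterminal B, add B -> .γ for every B-production
Closure: [S' -> .S, S -> .da, S -> .A, A -> .a, A -> .d]


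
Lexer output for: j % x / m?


Scan left to right, longest-match per lexeme
Tokens: ID(j), OP(%), ID(x), OP(/), ID(m)


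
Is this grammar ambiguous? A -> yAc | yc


balanced y^n…c^n: each string has a unique parse
Unambiguous


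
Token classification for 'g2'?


Pattern: letter/underscore followed by alphanumerics, not a keyword
Type: IDENTIFIER


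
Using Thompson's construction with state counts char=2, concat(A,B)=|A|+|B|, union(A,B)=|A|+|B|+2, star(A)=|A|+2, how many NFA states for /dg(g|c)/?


Syntax tree has 4 char leaf(s), 1 union(s), 0 star(s)
chars contribute 4×2 = 8; each union adds +2; each star adds +2
Total: 8 + 2 + 0 = 10 states


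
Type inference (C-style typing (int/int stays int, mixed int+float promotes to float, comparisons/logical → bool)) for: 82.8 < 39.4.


Operand types: float < float
Rule: comparison yields bool
Result type: bool


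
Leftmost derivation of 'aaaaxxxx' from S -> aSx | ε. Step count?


Derivation: S => aSx => aaSxx => aaaSxxx => aaaaSxxxx => aaaaxxxx
Steps: 5


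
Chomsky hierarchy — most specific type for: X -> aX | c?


Right-linear: every RHS is a terminal or a terminal followed by one nonterminal
Classification: Type 3 (Regular)


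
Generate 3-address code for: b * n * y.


Break into single-operator statements:
t1 = b * n
t2 = t1 * y


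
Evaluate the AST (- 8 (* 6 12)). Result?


Evaluate inner: (* 6 12) = 72
Evaluate root: (- 8 72) = -64
Result: -64


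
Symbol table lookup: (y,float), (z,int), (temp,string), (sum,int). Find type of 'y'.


Lookup 'y' → type float


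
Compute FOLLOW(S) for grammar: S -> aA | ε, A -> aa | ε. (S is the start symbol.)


$ ∈ FOLLOW(S). For each A -> αBβ: add FIRST(β)\{ε} to FOLLOW(B); if β nullable, add FOLLOW(A).
FOLLOW(S) = {$}


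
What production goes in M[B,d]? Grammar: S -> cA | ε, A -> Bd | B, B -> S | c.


For [B, d]: S is nullable and 'd' ∈ FOLLOW(B)
Entry: B -> S


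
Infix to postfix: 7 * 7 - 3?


Left to right (same or higher precedence on left)
Postfix: 7 7 * 3 -


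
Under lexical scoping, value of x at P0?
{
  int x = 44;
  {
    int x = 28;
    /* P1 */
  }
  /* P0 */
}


x declared in the same block as P0
x = 44


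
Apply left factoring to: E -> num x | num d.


Common prefix: 'num'
Factored: E -> num E', E' -> x | d


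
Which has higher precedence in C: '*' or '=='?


'*' is multiplicative (level 10); '==' is equality (level 6)
Higher level binds tighter
'*' has higher precedence than '=='


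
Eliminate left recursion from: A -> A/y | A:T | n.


Left-recursive alternatives: A/y, A:T; non-recursive: n
Introduce A': A -> nA', A' -> /yA' | :TA' | ε


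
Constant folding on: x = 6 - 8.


6 - 8 = -2 at compile time
Optimized: x = -2


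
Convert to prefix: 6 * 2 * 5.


left-to-right (same/higher precedence on left): tree is (* (* 6 2) 5)
Prefix: * * 6 2 5


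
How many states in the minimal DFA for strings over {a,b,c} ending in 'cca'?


Track the longest suffix of input matching a prefix of 'cca': 4 classes (prefixes of length 0..3)
Minimal DFA: 4 states


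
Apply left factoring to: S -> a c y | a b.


Common prefix: 'a'
Factored: S -> a S', S' -> c y | b


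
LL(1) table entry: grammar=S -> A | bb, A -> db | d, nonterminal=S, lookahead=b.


For [S, b]: 'b' ∈ FIRST(bb)
Entry: S -> bb


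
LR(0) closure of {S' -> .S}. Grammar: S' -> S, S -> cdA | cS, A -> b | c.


Start: S' -> .S
For each item with dot before a nonterminal B, add B -> .γ for every B-production
Closure: [S' -> .S, S -> .cdA, S -> .cS]


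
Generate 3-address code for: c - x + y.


Break into single-operator statements:
t1 = c - x
t2 = t1 + y


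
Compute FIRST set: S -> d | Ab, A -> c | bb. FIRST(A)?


Per alternative of A: FIRST(c) = {c}; FIRST(bb) = {b}
FIRST(A) = {b, c}


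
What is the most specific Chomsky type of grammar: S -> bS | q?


Right-linear: every RHS is a terminal or a terminal followed by one nonterminal
Classification: Type 3 (Regular)


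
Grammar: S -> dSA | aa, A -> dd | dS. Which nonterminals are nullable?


A nonterminal is nullable iff some alternative derives ε (directly, or every symbol in it is nullable)
Nullable: {}


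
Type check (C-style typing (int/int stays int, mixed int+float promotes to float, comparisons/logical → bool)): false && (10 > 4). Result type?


Operand types: bool && bool
Rule: logical operators take bool operands and yield bool
Result type: bool


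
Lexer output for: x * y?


Scan left to right, longest-match per lexeme
Tokens: ID(x), OP(*), ID(y)


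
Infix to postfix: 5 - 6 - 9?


Left to right (same or higher precedence on left)
Postfix: 5 6 - 9 -


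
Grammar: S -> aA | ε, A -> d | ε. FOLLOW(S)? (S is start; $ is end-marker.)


$ ∈ FOLLOW(S). For each A -> αBβ: add FIRST(β)\{ε} to FOLLOW(B); if β nullable, add FOLLOW(A).
FOLLOW(S) = {$}


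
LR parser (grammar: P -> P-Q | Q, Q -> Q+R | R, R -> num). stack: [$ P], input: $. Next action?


start symbol P on stack, input exhausted
Action: accept


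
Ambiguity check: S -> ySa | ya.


balanced y^n…a^n: each string has a unique parse
Unambiguous


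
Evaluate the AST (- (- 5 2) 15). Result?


Evaluate inner: (- 5 2) = 3
Evaluate root: (- 3 15) = -12
Result: -12


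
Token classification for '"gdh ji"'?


Pattern: double-quoted sequence
Type: STRING_LITERAL


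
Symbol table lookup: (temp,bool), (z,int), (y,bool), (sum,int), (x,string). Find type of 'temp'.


Lookup 'temp' → type bool


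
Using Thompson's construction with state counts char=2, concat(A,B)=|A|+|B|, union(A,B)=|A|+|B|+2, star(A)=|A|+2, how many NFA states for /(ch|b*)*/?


Syntax tree has 3 char leaf(s), 1 union(s), 2 star(s)
chars contribute 3×2 = 6; each union adds +2; each star adds +2
Total: 6 + 2 + 4 = 12 states


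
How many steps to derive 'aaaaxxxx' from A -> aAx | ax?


Derivation: A => aAx => aaAxx => aaaAxxx => aaaaxxxx
Steps: 4


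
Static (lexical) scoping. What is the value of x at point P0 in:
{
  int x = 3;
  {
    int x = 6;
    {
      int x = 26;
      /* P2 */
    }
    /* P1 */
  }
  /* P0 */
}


x declared in the same block as P0
x = 3


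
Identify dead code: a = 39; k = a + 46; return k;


a is read by k's definition; k is returned
No dead code


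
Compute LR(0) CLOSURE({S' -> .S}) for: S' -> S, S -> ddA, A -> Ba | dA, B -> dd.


Start: S' -> .S
For each item with dot before a nonterminal B, add B -> .γ for every B-production
Closure: [S' -> .S, S -> .ddA]


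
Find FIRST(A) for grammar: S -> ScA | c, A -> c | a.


Per alternative of A: FIRST(c) = {c}; FIRST(a) = {a}
FIRST(A) = {a, c}


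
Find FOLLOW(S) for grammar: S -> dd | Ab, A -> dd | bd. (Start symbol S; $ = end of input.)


$ ∈ FOLLOW(S). For each A -> αBβ: add FIRST(β)\{ε} to FOLLOW(B); if β nullable, add FOLLOW(A).
FOLLOW(S) = {$}


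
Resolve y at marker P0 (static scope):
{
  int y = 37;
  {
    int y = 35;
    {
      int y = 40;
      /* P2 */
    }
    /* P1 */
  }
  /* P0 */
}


y declared in the same block as P0
y = 37


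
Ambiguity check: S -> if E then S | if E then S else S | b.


dangling else: 'if E then if E then b else b' parses two ways
Ambiguous


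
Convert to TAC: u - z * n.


Break into single-operator statements:
t1 = z * n
t2 = u - t1


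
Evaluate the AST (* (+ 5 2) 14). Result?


Evaluate inner: (+ 5 2) = 7
Evaluate root: (* 7 14) = 98
Result: 98


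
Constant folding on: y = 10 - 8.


10 - 8 = 2 at compile time
Optimized: y = 2


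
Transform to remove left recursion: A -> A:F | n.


Left-recursive alternatives: A:F; non-recursive: n
Introduce A': A -> nA', A' -> :FA' | ε


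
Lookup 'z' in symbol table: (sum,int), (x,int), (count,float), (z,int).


Lookup 'z' → type int


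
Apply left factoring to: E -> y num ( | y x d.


Common prefix: 'y'
Factored: E -> y E', E' -> num ( | x d


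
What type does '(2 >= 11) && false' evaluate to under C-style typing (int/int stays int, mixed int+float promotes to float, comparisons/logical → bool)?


Operand types: bool && bool
Rule: logical operators take bool operands and yield bool
Result type: bool


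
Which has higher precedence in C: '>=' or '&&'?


'>=' is relational (level 7); '&&' is logical AND (level 2)
Higher level binds tighter
'>=' has higher precedence than '&&'


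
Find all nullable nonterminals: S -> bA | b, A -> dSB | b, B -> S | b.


A nonterminal is nullable iff some alternative derives ε (directly, or every symbol in it is nullable)
Nullable: {}


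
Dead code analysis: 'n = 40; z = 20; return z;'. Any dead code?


n is assigned but never read
Dead: 'n = 40'


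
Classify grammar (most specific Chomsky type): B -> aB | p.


Right-linear: every RHS is a terminal or a terminal followed by one nonterminal
Classification: Type 3 (Regular)


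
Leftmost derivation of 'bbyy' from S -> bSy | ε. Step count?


Derivation: S => bSy => bbSyy => bbyy
Steps: 3


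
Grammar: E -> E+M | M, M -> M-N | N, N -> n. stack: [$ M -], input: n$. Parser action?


no handle; shift 'n'
Action: shift


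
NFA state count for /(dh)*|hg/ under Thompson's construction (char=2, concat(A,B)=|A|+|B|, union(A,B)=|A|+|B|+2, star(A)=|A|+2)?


Syntax tree has 4 char leaf(s), 1 union(s), 1 star(s)
chars contribute 4×2 = 8; each union adds +2; each star adds +2
Total: 8 + 2 + 2 = 12 states


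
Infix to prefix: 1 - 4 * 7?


'*' binds tighter: tree is (- 1 (* 4 7))
Prefix: - 1 * 4 7


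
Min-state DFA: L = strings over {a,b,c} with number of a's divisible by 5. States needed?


Track (count of a) mod 5: states 0..4, accept at 0
Minimal DFA: 5 states


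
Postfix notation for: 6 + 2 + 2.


Left to right (same or higher precedence on left)
Postfix: 6 2 + 2 +


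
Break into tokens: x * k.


Scan left to right, longest-match per lexeme
Tokens: ID(x), OP(*), ID(k)


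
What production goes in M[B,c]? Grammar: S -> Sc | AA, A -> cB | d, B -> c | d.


For [B, c]: 'c' ∈ FIRST(c)
Entry: B -> c


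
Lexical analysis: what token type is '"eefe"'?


Pattern: double-quoted sequence
Type: STRING_LITERAL


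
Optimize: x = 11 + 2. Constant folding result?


11 + 2 = 13 at compile time
Optimized: x = 13


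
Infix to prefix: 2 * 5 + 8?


left-to-right (same/higher precedence on left): tree is (+ (* 2 5) 8)
Prefix: + * 2 5 8


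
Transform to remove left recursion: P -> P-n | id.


Left-recursive alternatives: P-n; non-recursive: id
Introduce P': P -> idP', P' -> -nP' | ε


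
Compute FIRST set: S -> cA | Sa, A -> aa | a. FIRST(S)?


Per alternative of S: FIRST(cA) = {c}; FIRST(Sa) = {c}
FIRST(S) = {c}


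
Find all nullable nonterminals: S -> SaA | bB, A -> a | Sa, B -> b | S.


A nonterminal is nullable iff some alternative derives ε (directly, or every symbol in it is nullable)
Nullable: {}


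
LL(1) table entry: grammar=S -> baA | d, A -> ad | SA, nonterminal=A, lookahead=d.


For [A, d]: 'd' ∈ FIRST(SA)
Entry: A -> SA


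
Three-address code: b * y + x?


Break into single-operator statements:
t1 = b * y
t2 = t1 + x


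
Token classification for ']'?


Pattern: delimiter/punctuation
Type: PUNCTUATION


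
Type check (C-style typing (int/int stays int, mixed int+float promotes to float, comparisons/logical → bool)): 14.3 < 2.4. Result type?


Operand types: float < float
Rule: comparison yields bool
Result type: bool


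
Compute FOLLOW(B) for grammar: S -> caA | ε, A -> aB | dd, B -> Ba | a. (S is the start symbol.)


$ ∈ FOLLOW(S). For each A -> αBβ: add FIRST(β)\{ε} to FOLLOW(B); if β nullable, add FOLLOW(A).
FOLLOW(B) = {$, a}


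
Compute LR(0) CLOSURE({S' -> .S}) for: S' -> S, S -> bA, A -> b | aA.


Start: S' -> .S
For each item with dot before a nonterminal B, add B -> .γ for every B-production
Closure: [S' -> .S, S -> .bA]


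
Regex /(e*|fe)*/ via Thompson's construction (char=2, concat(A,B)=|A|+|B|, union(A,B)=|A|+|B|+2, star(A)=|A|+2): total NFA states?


Syntax tree has 3 char leaf(s), 1 union(s), 2 star(s)
chars contribute 3×2 = 6; each union adds +2; each star adds +2
Total: 6 + 2 + 4 = 12 states


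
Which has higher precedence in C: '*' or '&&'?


'*' is multiplicative (level 10); '&&' is logical AND (level 2)
Higher level binds tighter
'*' has higher precedence than '&&'


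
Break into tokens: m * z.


Scan left to right, longest-match per lexeme
Tokens: ID(m), OP(*), ID(z)


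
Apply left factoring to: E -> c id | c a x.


Common prefix: 'c'
Factored: E -> c E', E' -> id | a x


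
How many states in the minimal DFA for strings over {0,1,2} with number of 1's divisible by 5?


Track (count of 1) mod 5: states 0..4, accept at 0
Minimal DFA: 5 states


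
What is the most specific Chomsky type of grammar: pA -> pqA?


LHS has context (more than one symbol) and |LHS| ≤ |RHS|
Classification: Type 1 (Context-Sensitive)


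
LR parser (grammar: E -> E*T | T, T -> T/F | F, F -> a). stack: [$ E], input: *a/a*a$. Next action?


shift '*' to continue E -> E*T
Action: shift


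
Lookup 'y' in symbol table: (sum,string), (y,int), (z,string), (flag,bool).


Lookup 'y' → type int


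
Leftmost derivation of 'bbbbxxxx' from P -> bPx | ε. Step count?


Derivation: P => bPx => bbPxx => bbbPxxx => bbbbPxxxx => bbbbxxxx
Steps: 5


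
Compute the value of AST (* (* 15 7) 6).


Evaluate inner: (* 15 7) = 105
Evaluate root: (* 105 6) = 630
Result: 630


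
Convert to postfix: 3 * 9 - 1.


Left to right (same or higher precedence on left)
Postfix: 3 9 * 1 -


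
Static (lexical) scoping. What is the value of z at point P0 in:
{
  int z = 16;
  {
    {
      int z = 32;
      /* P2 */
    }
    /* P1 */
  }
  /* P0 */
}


z declared in the same block as P0
z = 16


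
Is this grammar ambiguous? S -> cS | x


right-linear, alternatives start with distinct terminals 'c' vs 'x': unique leftmost derivation
Unambiguous


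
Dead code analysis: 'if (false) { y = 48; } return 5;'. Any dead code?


condition is constant false, so the whole block is unreachable
Dead: 'if (false) { y = 48; }'


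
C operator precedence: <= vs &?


'<=' is relational (level 7); '&' is bitwise AND (level 5)
Higher level binds tighter
'<=' has higher precedence than '&'


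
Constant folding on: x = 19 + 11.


19 + 11 = 30 at compile time
Optimized: x = 30


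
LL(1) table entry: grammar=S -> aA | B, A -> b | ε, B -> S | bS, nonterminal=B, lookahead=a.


For [B, a]: 'a' ∈ FIRST(S)
Entry: B -> S


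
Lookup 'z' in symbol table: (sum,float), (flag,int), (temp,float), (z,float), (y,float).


Lookup 'z' → type float


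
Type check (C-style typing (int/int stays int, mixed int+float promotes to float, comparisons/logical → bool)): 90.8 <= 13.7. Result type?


Operand types: float <= float
Rule: comparison yields bool
Result type: bool


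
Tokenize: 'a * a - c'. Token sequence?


Scan left to right, longest-match per lexeme
Tokens: ID(a), OP(*), ID(a), OP(-), ID(c)


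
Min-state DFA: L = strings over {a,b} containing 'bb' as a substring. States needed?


KMP-style automaton: 2 progress states + 1 absorbing accept = 3
Minimal DFA: 3 states


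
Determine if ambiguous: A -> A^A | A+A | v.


'v^v+v' has two parse trees (no precedence encoded between ^ and +)
Ambiguous


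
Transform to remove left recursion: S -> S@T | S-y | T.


Left-recursive alternatives: S@T, S-y; non-recursive: T
Introduce S': S -> TS', S' -> @TS' | -yS' | ε


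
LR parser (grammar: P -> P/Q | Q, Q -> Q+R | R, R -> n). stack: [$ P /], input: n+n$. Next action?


no handle ('P/' is not any RHS); shift 'n'
Action: shift


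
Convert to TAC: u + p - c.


Break into single-operator statements:
t1 = u + p
t2 = t1 - c


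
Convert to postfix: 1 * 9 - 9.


Left to right (same or higher precedence on left)
Postfix: 1 9 * 9 -


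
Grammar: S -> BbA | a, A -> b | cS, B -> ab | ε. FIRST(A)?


Per alternative of A: FIRST(b) = {b}; FIRST(cS) = {c}
FIRST(A) = {b, c}


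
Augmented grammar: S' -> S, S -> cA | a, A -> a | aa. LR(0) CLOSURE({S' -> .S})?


Start: S' -> .S
For each item with dot before a nonterminal B, add B -> .γ for every B-production
Closure: [S' -> .S, S -> .cA, S -> .a]


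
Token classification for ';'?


Pattern: delimiter/punctuation
Type: PUNCTUATION


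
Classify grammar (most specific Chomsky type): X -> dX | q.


Right-linear: every RHS is a terminal or a terminal followed by one nonterminal
Classification: Type 3 (Regular)


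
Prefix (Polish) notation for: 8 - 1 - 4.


left-to-right (same/higher precedence on left): tree is (- (- 8 1) 4)
Prefix: - - 8 1 4


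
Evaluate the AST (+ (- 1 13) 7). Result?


Evaluate inner: (- 1 13) = -12
Evaluate root: (+ -12 7) = -5
Result: -5


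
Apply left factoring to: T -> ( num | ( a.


Common prefix: '('
Factored: T -> ( T', T' -> num | a


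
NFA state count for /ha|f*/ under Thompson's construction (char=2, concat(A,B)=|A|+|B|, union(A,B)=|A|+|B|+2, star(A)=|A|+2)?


Syntax tree has 3 char leaf(s), 1 union(s), 1 star(s)
chars contribute 3×2 = 6; each union adds +2; each star adds +2
Total: 6 + 2 + 2 = 10 states


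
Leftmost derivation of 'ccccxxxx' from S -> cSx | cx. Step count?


Derivation: S => cSx => ccSxx => cccSxxx => ccccxxxx
Steps: 4


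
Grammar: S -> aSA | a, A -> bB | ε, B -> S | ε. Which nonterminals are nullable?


A nonterminal is nullable iff some alternative derives ε (directly, or every symbol in it is nullable)
Nullable: {A, B}


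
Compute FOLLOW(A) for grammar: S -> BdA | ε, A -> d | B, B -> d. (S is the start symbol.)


$ ∈ FOLLOW(S). For each A -> αBβ: add FIRST(β)\{ε} to FOLLOW(B); if β nullable, add FOLLOW(A).
FOLLOW(A) = {$}


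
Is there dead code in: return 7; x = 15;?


statement follows a return and is unreachable
Dead: 'x = 15'


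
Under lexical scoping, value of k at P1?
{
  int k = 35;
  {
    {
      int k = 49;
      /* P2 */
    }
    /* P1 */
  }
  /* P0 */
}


P1's block does not declare k; resolves to the enclosing declaration at depth 0
k = 35


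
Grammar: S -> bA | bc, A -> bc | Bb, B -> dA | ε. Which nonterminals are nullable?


A nonterminal is nullable iff some alternative derives ε (directly, or every symbol in it is nullable)
Nullable: {B}


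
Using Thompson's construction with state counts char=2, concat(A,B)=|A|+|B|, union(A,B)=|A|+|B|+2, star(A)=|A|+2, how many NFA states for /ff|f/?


Syntax tree has 3 char leaf(s), 1 union(s), 0 star(s)
chars contribute 3×2 = 6; each union adds +2; each star adds +2
Total: 6 + 2 + 0 = 8 states


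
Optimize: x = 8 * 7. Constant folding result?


8 * 7 = 56 at compile time
Optimized: x = 56


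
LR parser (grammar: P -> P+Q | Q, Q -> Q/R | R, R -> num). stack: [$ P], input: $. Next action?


start symbol P on stack, input exhausted
Action: accept


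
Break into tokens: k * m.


Scan left to right, longest-match per lexeme
Tokens: ID(k), OP(*), ID(m)


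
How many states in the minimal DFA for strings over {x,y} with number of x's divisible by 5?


Track (count of x) mod 5: states 0..4, accept at 0
Minimal DFA: 5 states


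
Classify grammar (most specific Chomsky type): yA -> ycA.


LHS has context (more than one symbol) and |LHS| ≤ |RHS|
Classification: Type 1 (Context-Sensitive)


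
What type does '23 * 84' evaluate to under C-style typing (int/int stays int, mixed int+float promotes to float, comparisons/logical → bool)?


Operand types: int * int
Rule: mixed int/float promotes to float; int/int stays int
Result type: int


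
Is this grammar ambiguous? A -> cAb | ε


balanced c^n…b^n: each string has a unique parse
Unambiguous


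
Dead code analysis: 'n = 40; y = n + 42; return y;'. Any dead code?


n is read by y's definition; y is returned
No dead code


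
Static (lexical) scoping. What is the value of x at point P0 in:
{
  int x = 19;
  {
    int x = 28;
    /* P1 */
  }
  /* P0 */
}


x declared in the same block as P0
x = 19


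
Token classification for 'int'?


Pattern: reserved word
Type: KEYWORD


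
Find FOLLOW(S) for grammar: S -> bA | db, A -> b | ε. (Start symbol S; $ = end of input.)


$ ∈ FOLLOW(S). For each A -> αBβ: add FIRST(β)\{ε} to FOLLOW(B); if β nullable, add FOLLOW(A).
FOLLOW(S) = {$}


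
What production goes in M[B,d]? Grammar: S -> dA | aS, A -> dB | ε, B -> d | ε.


For [B, d]: 'd' ∈ FIRST(d)
Entry: B -> d


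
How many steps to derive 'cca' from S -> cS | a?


Derivation: S => cS => ccS => cca
Steps: 3


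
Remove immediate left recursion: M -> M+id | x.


Left-recursive alternatives: M+id; non-recursive: x
Introduce M': M -> xM', M' -> +idM' | ε


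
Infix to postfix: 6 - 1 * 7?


* has higher precedence, evaluate 1*7 first
Postfix: 6 1 7 * -


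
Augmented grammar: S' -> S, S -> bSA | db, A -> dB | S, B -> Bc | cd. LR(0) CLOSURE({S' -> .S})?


Start: S' -> .S
For each item with dot before a nonterminal B, add B -> .γ for every B-production
Closure: [S' -> .S, S -> .bSA, S -> .db]


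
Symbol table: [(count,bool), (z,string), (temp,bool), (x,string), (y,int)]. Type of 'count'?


Lookup 'count' → type bool


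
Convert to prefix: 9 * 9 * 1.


left-to-right (same/higher precedence on left): tree is (* (* 9 9) 1)
Prefix: * * 9 9 1


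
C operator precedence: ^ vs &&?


'^' is bitwise XOR (level 4); '&&' is logical AND (level 2)
Higher level binds tighter
'^' has higher precedence than '&&'


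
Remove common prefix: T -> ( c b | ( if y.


Common prefix: '('
Factored: T -> ( T', T' -> c b | if y


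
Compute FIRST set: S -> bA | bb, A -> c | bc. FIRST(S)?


Per alternative of S: FIRST(bA) = {b}; FIRST(bb) = {b}
FIRST(S) = {b}


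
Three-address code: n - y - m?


Break into single-operator statements:
t1 = n - y
t2 = t1 - m


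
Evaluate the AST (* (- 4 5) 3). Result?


Evaluate inner: (- 4 5) = -1
Evaluate root: (* -1 3) = -3
Result: -3


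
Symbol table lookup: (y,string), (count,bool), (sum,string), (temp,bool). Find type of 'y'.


Lookup 'y' → type string


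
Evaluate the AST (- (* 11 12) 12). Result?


Evaluate inner: (* 11 12) = 132
Evaluate root: (- 132 12) = 120
Result: 120


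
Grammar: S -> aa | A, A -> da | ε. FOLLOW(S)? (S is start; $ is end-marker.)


$ ∈ FOLLOW(S). For each A -> αBβ: add FIRST(β)\{ε} to FOLLOW(B); if β nullable, add FOLLOW(A).
FOLLOW(S) = {$}


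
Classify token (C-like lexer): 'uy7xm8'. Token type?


Pattern: letter/underscore followed by alphanumerics, not a keyword
Type: IDENTIFIER


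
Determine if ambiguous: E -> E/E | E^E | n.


'n/n^n' has two parse trees (no precedence encoded between / and ^)
Ambiguous


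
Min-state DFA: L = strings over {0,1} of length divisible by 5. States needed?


Track length mod 5: states 0..4, accept at 0
Minimal DFA: 5 states


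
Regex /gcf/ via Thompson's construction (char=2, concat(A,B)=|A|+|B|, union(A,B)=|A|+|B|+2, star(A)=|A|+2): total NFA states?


Syntax tree has 3 char leaf(s), 0 union(s), 0 star(s)
chars contribute 3×2 = 6; each union adds +2; each star adds +2
Total: 6 + 0 + 0 = 6 states


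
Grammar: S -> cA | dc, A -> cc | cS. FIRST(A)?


Per alternative of A: FIRST(cc) = {c}; FIRST(cS) = {c}
FIRST(A) = {c}


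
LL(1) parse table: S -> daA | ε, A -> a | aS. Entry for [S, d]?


For [S, d]: 'd' ∈ FIRST(daA)
Entry: S -> daA


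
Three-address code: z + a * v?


Break into single-operator statements:
t1 = a * v
t2 = z + t1


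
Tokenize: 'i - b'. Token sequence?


Scan left to right, longest-match per lexeme
Tokens: ID(i), OP(-), ID(b)


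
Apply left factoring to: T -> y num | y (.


Common prefix: 'y'
Factored: T -> y T', T' -> num | (


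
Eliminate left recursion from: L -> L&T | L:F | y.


Left-recursive alternatives: L&T, L:F; non-recursive: y
Introduce L': L -> yL', L' -> &TL' | :FL' | ε


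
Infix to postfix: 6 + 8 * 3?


* has higher precedence, evaluate 8*3 first
Postfix: 6 8 3 * +


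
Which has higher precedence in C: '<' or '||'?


'<' is relational (level 7); '||' is logical OR (level 1)
Higher level binds tighter
'<' has higher precedence than '||'


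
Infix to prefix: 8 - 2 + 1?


left-to-right (same/higher precedence on left): tree is (+ (- 8 2) 1)
Prefix: + - 8 2 1


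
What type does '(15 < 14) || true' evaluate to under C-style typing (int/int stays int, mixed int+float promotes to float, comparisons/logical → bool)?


Operand types: bool || bool
Rule: logical operators take bool operands and yield bool
Result type: bool


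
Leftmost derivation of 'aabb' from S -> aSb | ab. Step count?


Derivation: S => aSb => aabb
Steps: 2


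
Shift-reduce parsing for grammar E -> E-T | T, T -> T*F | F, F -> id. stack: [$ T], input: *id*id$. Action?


shift '*' to continue T -> T*F
Action: shift


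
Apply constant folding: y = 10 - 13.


10 - 13 = -3 at compile time
Optimized: y = -3


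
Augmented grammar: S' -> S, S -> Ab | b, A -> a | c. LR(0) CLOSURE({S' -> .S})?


Start: S' -> .S
For each item with dot before a nonterminal B, add B -> .γ for every B-production
Closure: [S' -> .S, S -> .Ab, S -> .b, A -> .a, A -> .c]


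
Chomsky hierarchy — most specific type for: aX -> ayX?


LHS has context (more than one symbol) and |LHS| ≤ |RHS|
Classification: Type 1 (Context-Sensitive)


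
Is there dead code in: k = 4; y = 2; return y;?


k is assigned but never read
Dead: 'k = 4'


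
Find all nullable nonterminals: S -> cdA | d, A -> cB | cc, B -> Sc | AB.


A nonterminal is nullable iff some alternative derives ε (directly, or every symbol in it is nullable)
Nullable: {}


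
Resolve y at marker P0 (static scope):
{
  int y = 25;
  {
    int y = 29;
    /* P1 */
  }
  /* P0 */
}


y declared in the same block as P0
y = 25


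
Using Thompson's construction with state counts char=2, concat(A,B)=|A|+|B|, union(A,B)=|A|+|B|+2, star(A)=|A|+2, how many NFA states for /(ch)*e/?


Syntax tree has 3 char leaf(s), 0 union(s), 1 star(s)
chars contribute 3×2 = 6; each union adds +2; each star adds +2
Total: 6 + 0 + 2 = 8 states


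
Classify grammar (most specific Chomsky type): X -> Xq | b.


Left-linear: every RHS is a terminal or one nonterminal followed by a terminal
Classification: Type 3 (Regular)


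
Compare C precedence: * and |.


'*' is multiplicative (level 10); '|' is bitwise OR (level 3)
Higher level binds tighter
'*' has higher precedence than '|'


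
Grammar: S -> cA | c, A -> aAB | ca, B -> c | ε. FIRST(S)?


Per alternative of S: FIRST(cA) = {c}; FIRST(c) = {c}
FIRST(S) = {c}


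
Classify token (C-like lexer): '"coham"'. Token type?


Pattern: double-quoted sequence
Type: STRING_LITERAL


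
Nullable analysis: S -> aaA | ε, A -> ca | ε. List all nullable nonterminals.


A nonterminal is nullable iff some alternative derives ε (directly, or every symbol in it is nullable)
Nullable: {A, S}


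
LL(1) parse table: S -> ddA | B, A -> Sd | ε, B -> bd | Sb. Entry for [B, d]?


For [B, d]: 'd' ∈ FIRST(Sb)
Entry: B -> Sb


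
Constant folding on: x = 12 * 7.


12 * 7 = 84 at compile time
Optimized: x = 84


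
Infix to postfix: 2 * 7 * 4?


Left to right (same or higher precedence on left)
Postfix: 2 7 * 4 *


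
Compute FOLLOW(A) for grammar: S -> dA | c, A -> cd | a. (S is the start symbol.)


$ ∈ FOLLOW(S). For each A -> αBβ: add FIRST(β)\{ε} to FOLLOW(B); if β nullable, add FOLLOW(A).
FOLLOW(A) = {$}


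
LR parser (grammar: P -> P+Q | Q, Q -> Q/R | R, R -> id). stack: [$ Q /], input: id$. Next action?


no handle; shift 'id'
Action: shift


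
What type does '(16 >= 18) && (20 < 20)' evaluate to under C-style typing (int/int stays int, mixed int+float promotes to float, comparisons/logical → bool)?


Operand types: bool && bool
Rule: logical operators take bool operands and yield bool
Result type: bool


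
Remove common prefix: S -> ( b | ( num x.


Common prefix: '('
Factored: S -> ( S', S' -> b | num x


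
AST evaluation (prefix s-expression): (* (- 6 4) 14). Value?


Evaluate inner: (- 6 4) = 2
Evaluate root: (* 2 14) = 28
Result: 28


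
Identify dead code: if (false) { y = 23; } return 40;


condition is constant false, so the whole block is unreachable
Dead: 'if (false) { y = 23; }'


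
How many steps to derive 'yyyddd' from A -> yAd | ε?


Derivation: A => yAd => yyAdd => yyyAddd => yyyddd
Steps: 4


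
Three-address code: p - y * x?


Break into single-operator statements:
t1 = y * x
t2 = p - t1


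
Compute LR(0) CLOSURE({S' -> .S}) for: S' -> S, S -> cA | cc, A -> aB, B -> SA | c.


Start: S' -> .S
For each item with dot before a nonterminal B, add B -> .γ for every B-production
Closure: [S' -> .S, S -> .cA, S -> .cc]


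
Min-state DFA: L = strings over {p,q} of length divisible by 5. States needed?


Track length mod 5: states 0..4, accept at 0
Minimal DFA: 5 states


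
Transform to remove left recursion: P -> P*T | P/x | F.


Left-recursive alternatives: P*T, P/x; non-recursive: F
Introduce P': P -> FP', P' -> *TP' | /xP' | ε


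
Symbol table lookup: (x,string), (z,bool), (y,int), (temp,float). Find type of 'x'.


Lookup 'x' → type string


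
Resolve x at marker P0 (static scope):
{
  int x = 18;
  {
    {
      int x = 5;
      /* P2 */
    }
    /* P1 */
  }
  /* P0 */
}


x declared in the same block as P0
x = 18


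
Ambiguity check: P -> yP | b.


right-linear, alternatives start with distinct terminals 'y' vs 'b': unique leftmost derivation
Unambiguous


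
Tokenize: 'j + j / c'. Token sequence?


Scan left to right, longest-match per lexeme
Tokens: ID(j), OP(+), ID(j), OP(/), ID(c)


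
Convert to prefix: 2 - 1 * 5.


'*' binds tighter: tree is (- 2 (* 1 5))
Prefix: - 2 * 1 5


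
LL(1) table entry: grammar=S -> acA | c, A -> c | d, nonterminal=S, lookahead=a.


For [S, a]: 'a' ∈ FIRST(acA)
Entry: S -> acA


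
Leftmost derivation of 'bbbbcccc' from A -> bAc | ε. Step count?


Derivation: A => bAc => bbAcc => bbbAccc => bbbbAcccc => bbbbcccc
Steps: 5


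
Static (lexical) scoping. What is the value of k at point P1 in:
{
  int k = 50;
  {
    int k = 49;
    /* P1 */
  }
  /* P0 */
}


k declared in the same block as P1
k = 49


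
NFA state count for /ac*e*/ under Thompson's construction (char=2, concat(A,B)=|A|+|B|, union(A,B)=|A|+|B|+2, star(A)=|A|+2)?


Syntax tree has 3 char leaf(s), 0 union(s), 2 star(s)
chars contribute 3×2 = 6; each union adds +2; each star adds +2
Total: 6 + 0 + 4 = 10 states


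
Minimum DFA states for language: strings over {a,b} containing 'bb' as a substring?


KMP-style automaton: 2 progress states + 1 absorbing accept = 3
Minimal DFA: 3 states


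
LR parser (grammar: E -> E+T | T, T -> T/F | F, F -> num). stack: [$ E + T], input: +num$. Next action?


handle 'E+T' on top; lookahead ∈ FOLLOW(E) = {+, $}
Action: reduce (E -> E+T)


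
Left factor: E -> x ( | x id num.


Common prefix: 'x'
Factored: E -> x E', E' -> ( | id num


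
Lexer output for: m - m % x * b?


Scan left to right, longest-match per lexeme
Tokens: ID(m), OP(-), ID(m), OP(%), ID(x), OP(*), ID(b)


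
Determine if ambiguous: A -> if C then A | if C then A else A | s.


dangling else: 'if C then if C then s else s' parses two ways
Ambiguous


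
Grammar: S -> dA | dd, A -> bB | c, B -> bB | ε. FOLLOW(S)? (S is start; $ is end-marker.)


$ ∈ FOLLOW(S). For each A -> αBβ: add FIRST(β)\{ε} to FOLLOW(B); if β nullable, add FOLLOW(A).
FOLLOW(S) = {$}


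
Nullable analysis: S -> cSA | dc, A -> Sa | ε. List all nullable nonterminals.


A nonterminal is nullable iff some alternative derives ε (directly, or every symbol in it is nullable)
Nullable: {A}


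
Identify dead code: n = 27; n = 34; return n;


first assignment to n is overwritten before any read
Dead: 'n = 27'


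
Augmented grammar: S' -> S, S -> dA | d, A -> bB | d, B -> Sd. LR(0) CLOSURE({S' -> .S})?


Start: S' -> .S
For each item with dot before a nonterminal B, add B -> .γ for every B-production
Closure: [S' -> .S, S -> .dA, S -> .d]


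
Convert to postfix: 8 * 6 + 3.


Left to right (same or higher precedence on left)
Postfix: 8 6 * 3 +


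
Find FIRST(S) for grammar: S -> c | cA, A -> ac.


Per alternative of S: FIRST(c) = {c}; FIRST(cA) = {c}
FIRST(S) = {c}


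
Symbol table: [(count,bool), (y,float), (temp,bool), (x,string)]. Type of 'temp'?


Lookup 'temp' → type bool


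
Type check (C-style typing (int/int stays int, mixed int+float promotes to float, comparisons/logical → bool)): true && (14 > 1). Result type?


Operand types: bool && bool
Rule: logical operators take bool operands and yield bool
Result type: bool


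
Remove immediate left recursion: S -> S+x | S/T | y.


Left-recursive alternatives: S+x, S/T; non-recursive: y
Introduce S': S -> yS', S' -> +xS' | /TS' | ε


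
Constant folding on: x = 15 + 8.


15 + 8 = 23 at compile time
Optimized: x = 23


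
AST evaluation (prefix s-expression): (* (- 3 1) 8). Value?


Evaluate inner: (- 3 1) = 2
Evaluate root: (* 2 8) = 16
Result: 16


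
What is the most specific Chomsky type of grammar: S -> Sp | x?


Left-linear: every RHS is a terminal or one nonterminal followed by a terminal
Classification: Type 3 (Regular)


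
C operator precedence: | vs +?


'+' is additive (level 9); '|' is bitwise OR (level 3)
Higher level binds tighter
'+' has higher precedence than '|'


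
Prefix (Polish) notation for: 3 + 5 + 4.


left-to-right (same/higher precedence on left): tree is (+ (+ 3 5) 4)
Prefix: + + 3 5 4


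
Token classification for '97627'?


Pattern: digits only
Type: INTEGER_LITERAL


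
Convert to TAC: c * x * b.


Break into single-operator statements:
t1 = c * x
t2 = t1 * b


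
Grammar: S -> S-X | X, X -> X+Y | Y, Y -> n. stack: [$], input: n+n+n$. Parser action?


no handle on stack; shift 'n'
Action: shift


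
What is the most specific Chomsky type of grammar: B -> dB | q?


Right-linear: every RHS is a terminal or a terminal followed by one nonterminal
Classification: Type 3 (Regular)


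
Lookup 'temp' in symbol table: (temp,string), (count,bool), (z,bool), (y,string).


Lookup 'temp' → type string


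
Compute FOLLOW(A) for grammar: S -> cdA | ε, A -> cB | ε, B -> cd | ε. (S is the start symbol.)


$ ∈ FOLLOW(S). For each A -> αBβ: add FIRST(β)\{ε} to FOLLOW(B); if β nullable, add FOLLOW(A).
FOLLOW(A) = {$}
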